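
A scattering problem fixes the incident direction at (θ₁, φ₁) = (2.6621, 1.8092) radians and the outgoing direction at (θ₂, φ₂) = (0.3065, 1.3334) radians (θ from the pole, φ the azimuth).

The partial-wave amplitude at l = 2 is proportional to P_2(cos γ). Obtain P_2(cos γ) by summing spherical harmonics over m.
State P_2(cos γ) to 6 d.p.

0.282245

Expand P_2 via completeness: Σ_{m} conj(Y_{2,m}) at Ω₁ times Y_{2,m} at Ω₂ —
  term(m=-2) = 0.00168 + 0.00235j   from Y*(Ω₁)=-0.07304 - 0.03773j, Y(Ω₂)=-0.03128 - 0.01608j
  term(m=-1) = -0.06247 - 0.03219j   from Y*(Ω₁)=0.07467 - 0.30726j, Y(Ω₂)=0.05226 - 0.21600j
  term(m=+0) = 0.23388 + 0.00000j   from Y*(Ω₁)=0.42941 + 0.00000j, Y(Ω₂)=0.54465 + 0.00000j
  term(m=+1) = -0.06247 + 0.03219j   from Y*(Ω₁)=-0.07467 - 0.30726j, Y(Ω₂)=-0.05226 - 0.21600j
  term(m=+2) = 0.00168 - 0.00235j   from Y*(Ω₁)=-0.07304 + 0.03773j, Y(Ω₂)=-0.03128 + 0.01608j
Σ over m = 0.11230 - 0.00000j; ×(4π/5) → 0.28224 - 0.00000j. Real part: 0.282245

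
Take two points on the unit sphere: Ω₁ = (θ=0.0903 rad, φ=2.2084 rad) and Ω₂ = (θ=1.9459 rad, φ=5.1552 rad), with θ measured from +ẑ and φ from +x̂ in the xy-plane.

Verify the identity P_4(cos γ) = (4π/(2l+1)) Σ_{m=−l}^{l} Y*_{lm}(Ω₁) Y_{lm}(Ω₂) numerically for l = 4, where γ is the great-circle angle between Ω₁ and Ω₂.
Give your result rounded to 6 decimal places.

-0.199970

Expand P_4 via completeness: Σ_{m} conj(Y_{4,m}) at Ω₁ times Y_{4,m} at Ω₂ —
  term(m=-4) = +0.000007+0.000007i   from Y*(Ω₁)=-0.000024+0.000016i, Y(Ω₂)=-0.066045-0.325065i
  term(m=-3) = +0.000282+0.000186i   from Y*(Ω₁)=+0.000861+0.000307i, Y(Ω₂)=+0.358619+0.088659i
  term(m=-2) = -0.000262-0.000107i   from Y*(Ω₁)=-0.004710-0.015466i, Y(Ω₂)=+0.011073-0.013549i
  term(m=-1) = -0.054617-0.010776i   from Y*(Ω₁)=-0.099728+0.134617i, Y(Ω₂)=+0.142380+0.300241i
  term(m=+0) = -0.034038+0.000000i   from Y*(Ω₁)=+0.812120-0.000000i, Y(Ω₂)=-0.041913+0.000000i
  term(m=+1) = -0.054617+0.010776i   from Y*(Ω₁)=+0.099728+0.134617i, Y(Ω₂)=-0.142380+0.300241i
  term(m=+2) = -0.000262+0.000107i   from Y*(Ω₁)=-0.004710+0.015466i, Y(Ω₂)=+0.011073+0.013549i
  term(m=+3) = +0.000282-0.000186i   from Y*(Ω₁)=-0.000861+0.000307i, Y(Ω₂)=-0.358619+0.088659i
  term(m=+4) = +0.000007-0.000007i   from Y*(Ω₁)=-0.000024-0.000016i, Y(Ω₂)=-0.066045+0.325065i
Σ over m = -0.143218+0.000000i; ×(4π/9) → -0.199970+0.000000i. Real part: -0.199970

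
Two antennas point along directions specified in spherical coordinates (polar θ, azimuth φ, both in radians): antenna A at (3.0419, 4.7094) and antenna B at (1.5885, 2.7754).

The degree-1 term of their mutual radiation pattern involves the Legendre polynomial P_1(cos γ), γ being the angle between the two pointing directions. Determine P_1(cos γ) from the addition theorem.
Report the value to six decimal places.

Summing Y*_{l m}(θ₁,φ₁)·Y_{l m}(θ₂,φ₂) over m ∈ [−1, 1]; prefactor 4π/(2·1+1) = 4.188790:
  m=-1: -0.00010 - 0.03439j × -0.32254 - 0.12369j = -0.00422 + 0.01110j  (running Σ = -0.00422 + 0.01110j)
  m=0: -0.48618 + 0.00000j × -0.00865 + 0.00000j = 0.00421 + 0.00000j  (running Σ = -0.00001 + 0.01110j)
  m=1: 0.00010 - 0.03439j × 0.32254 - 0.12369j = -0.00422 - 0.01110j  (running Σ = -0.00423 + 0.00000j)
Σ over m = -0.00423 + 0.00000j; ×(4π/3) → -0.01774 + 0.00000j. Real part: -0.017739

-0.017739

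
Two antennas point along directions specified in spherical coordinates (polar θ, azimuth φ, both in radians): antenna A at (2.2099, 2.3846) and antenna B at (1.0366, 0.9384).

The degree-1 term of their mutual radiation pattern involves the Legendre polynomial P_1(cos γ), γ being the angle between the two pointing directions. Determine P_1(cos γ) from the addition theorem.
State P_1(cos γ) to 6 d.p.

Term-by-term m-sum for l=1 (normalisation 4π/3 = 4.188790):
  term(m=-1) = +0.010248+0.081820i   from Y*(Ω₁)=-0.201574+0.190435i, Y(Ω₂)=+0.175763-0.239854i
  term(m=+0) = -0.072502-0.000000i   from Y*(Ω₁)=-0.291440-0.000000i, Y(Ω₂)=+0.248772+0.000000i
  term(m=+1) = +0.010248-0.081820i   from Y*(Ω₁)=+0.201574+0.190435i, Y(Ω₂)=-0.175763-0.239854i
Σ over m = -0.052007+0.000000i; ×(4π/3) → -0.217846+0.000000i. Real part: -0.217846

-0.217846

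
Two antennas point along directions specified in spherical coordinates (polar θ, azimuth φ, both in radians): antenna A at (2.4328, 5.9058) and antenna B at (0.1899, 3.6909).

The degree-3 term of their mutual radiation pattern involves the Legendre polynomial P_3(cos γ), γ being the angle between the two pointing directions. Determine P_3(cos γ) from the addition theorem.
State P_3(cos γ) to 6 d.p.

Summing Y*_{l m}(θ₁,φ₁)·Y_{l m}(θ₂,φ₂) over m ∈ [−3, 3]; prefactor 4π/(2·3+1) = 1.795196:
  [-3]  conj(Y_{3,-3})(Ω₁) = +0.048870-0.104173i ; Y_{3,-3}(Ω₂) = +0.000216+0.002798i ; Δ = +0.000302+0.000114i
  [-2]  conj(Y_{3,-2})(Ω₁) = -0.239448+0.225212i ; Y_{3,-2}(Ω₂) = +0.016264-0.031846i ; Δ = +0.003278+0.011289i
  [-1]  conj(Y_{3,-1})(Ω₁) = +0.367953-0.145851i ; Y_{3,-1}(Ω₂) = -0.198848+0.121725i ; Δ = -0.055413+0.073791i
  [+0]  conj(Y_{3,0})(Ω₁) = +0.033562-0.000000i ; Y_{3,0}(Ω₂) = +0.667648+0.000000i ; Δ = +0.022408+0.000000i
  [+1]  conj(Y_{3,1})(Ω₁) = -0.367953-0.145851i ; Y_{3,1}(Ω₂) = +0.198848+0.121725i ; Δ = -0.055413-0.073791i
  [+2]  conj(Y_{3,2})(Ω₁) = -0.239448-0.225212i ; Y_{3,2}(Ω₂) = +0.016264+0.031846i ; Δ = +0.003278-0.011289i
  [+3]  conj(Y_{3,3})(Ω₁) = -0.048870-0.104173i ; Y_{3,3}(Ω₂) = -0.000216+0.002798i ; Δ = +0.000302-0.000114i
Total Σ_m = -0.081259+0.000000i. Multiply by 1.795196: -0.145876+0.000000i. P_3(cos γ) = -0.145876

-0.145876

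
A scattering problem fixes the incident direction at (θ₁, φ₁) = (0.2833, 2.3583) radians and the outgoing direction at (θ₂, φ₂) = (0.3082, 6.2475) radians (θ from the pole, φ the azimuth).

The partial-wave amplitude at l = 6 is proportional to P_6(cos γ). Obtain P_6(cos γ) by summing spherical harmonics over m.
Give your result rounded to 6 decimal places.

Addition theorem: P_6(cos γ) = (4π/13) Σ_m Y*_{lm}(Ω₁) Y_{lm}(Ω₂), m = −6…6:
  term(m=-6) = -0.000000+0.000000i   from Y*(Ω₁)=-0.000003+0.000230i, Y(Ω₂)=+0.000368+0.000080i
  term(m=-5) = +0.000009-0.000006i   from Y*(Ω₁)=+0.001959-0.001918i, Y(Ω₂)=+0.004031+0.000727i
  term(m=-4) = -0.000534-0.000081i   from Y*(Ω₁)=-0.019909-0.000168i, Y(Ω₂)=+0.026876+0.003863i
  term(m=-3) = +0.007352+0.009241i   from Y*(Ω₁)=+0.068532+0.069403i, Y(Ω₂)=+0.120374+0.012936i
  term(m=-2) = +0.008506-0.112326i   from Y*(Ω₁)=+0.001334-0.316851i, Y(Ω₂)=+0.354613+0.025352i
  term(m=-1) = -0.258415+0.239586i   from Y*(Ω₁)=-0.422184+0.420410i, Y(Ω₂)=+0.591077+0.021102i
  term(m=+0) = +0.072985+0.000000i   from Y*(Ω₁)=+0.322353-0.000000i, Y(Ω₂)=+0.226413+0.000000i
  term(m=+1) = -0.258415-0.239586i   from Y*(Ω₁)=+0.422184+0.420410i, Y(Ω₂)=-0.591077+0.021102i
  term(m=+2) = +0.008506+0.112326i   from Y*(Ω₁)=+0.001334+0.316851i, Y(Ω₂)=+0.354613-0.025352i
  term(m=+3) = +0.007352-0.009241i   from Y*(Ω₁)=-0.068532+0.069403i, Y(Ω₂)=-0.120374+0.012936i
  term(m=+4) = -0.000534+0.000081i   from Y*(Ω₁)=-0.019909+0.000168i, Y(Ω₂)=+0.026876-0.003863i
  term(m=+5) = +0.000009+0.000006i   from Y*(Ω₁)=-0.001959-0.001918i, Y(Ω₂)=-0.004031+0.000727i
  term(m=+6) = -0.000000-0.000000i   from Y*(Ω₁)=-0.000003-0.000230i, Y(Ω₂)=+0.000368-0.000080i
Σ over m = -0.413180-0.000000i; ×(4π/13) → -0.399398-0.000000i. Real part: -0.399398

-0.399398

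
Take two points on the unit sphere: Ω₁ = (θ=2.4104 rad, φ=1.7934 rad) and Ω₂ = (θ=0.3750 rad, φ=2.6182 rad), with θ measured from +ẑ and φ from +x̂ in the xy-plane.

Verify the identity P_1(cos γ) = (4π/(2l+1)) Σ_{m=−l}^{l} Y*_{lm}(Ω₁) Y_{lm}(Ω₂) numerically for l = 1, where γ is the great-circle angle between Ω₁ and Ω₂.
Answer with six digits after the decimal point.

-0.526652

Term-by-term m-sum for l=1 (normalisation 4π/3 = 4.188790):
  m=-1: Y*=(-0.050933, 0.225014)  Y=(-0.109604, -0.063250)  product (0.019815, -0.021441)
  m=+0: Y*=(-0.363705, -0.000000)  Y=(0.454648, 0.000000)  product (-0.165358, -0.000000)
  m=+1: Y*=(0.050933, 0.225014)  Y=(0.109604, -0.063250)  product (0.019815, 0.021441)
Σ over m = (-0.125729, 0.000000); ×(4π/3) → (-0.526652, 0.000000). Real part: -0.526652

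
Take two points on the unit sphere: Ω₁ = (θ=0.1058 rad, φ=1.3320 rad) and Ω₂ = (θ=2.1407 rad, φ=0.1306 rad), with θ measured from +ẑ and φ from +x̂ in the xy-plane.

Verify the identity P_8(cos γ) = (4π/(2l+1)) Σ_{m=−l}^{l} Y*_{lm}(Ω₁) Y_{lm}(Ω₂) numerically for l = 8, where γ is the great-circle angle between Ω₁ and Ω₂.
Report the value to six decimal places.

-0.061247

Summing Y*_{l m}(θ₁,φ₁)·Y_{l m}(θ₂,φ₂) over m ∈ [−8, 8]; prefactor 4π/(2·8+1) = 0.739198:
  [-8]  conj(Y_{8,-8})(Ω₁) = -0.000000-0.000000i ; Y_{8,-8}(Ω₂) = +0.065349-0.112564i ; Δ = -0.000000-0.000000i
  [-7]  conj(Y_{8,-7})(Ω₁) = -0.000000+0.000000i ; Y_{8,-7}(Ω₂) = -0.203661+0.264266i ; Δ = +0.000000-0.000000i
  [-6]  conj(Y_{8,-6})(Ω₁) = -0.000001+0.000007i ; Y_{8,-6}(Ω₂) = +0.319792-0.318644i ; Δ = +0.000002+0.000003i
  [-5]  conj(Y_{8,-5})(Ω₁) = +0.000117+0.000046i ; Y_{8,-5}(Ω₂) = -0.201507+0.154143i ; Δ = -0.000031+0.000009i
  [-4]  conj(Y_{8,-4})(Ω₁) = +0.000944-0.001334i ; Y_{8,-4}(Ω₂) = -0.156218+0.089943i ; Δ = -0.000027+0.000293i
  [-3]  conj(Y_{8,-3})(Ω₁) = -0.010361-0.011900i ; Y_{8,-3}(Ω₂) = +0.328552-0.135745i ; Δ = -0.005019-0.002503i
  [-2]  conj(Y_{8,-2})(Ω₁) = -0.096068+0.049721i ; Y_{8,-2}(Ω₂) = +0.003500-0.000936i ; Δ = -0.000290+0.000264i
  [-1]  conj(Y_{8,-1})(Ω₁) = +0.111565+0.458282i ; Y_{8,-1}(Ω₂) = -0.343344+0.045097i ; Δ = -0.058972-0.152317i
  [+0]  conj(Y_{8,0})(Ω₁) = +0.940199-0.000000i ; Y_{8,0}(Ω₂) = +0.048734+0.000000i ; Δ = +0.045819+0.000000i
  [+1]  conj(Y_{8,1})(Ω₁) = -0.111565+0.458282i ; Y_{8,1}(Ω₂) = +0.343344+0.045097i ; Δ = -0.058972+0.152317i
  [+2]  conj(Y_{8,2})(Ω₁) = -0.096068-0.049721i ; Y_{8,2}(Ω₂) = +0.003500+0.000936i ; Δ = -0.000290-0.000264i
  [+3]  conj(Y_{8,3})(Ω₁) = +0.010361-0.011900i ; Y_{8,3}(Ω₂) = -0.328552-0.135745i ; Δ = -0.005019+0.002503i
  [+4]  conj(Y_{8,4})(Ω₁) = +0.000944+0.001334i ; Y_{8,4}(Ω₂) = -0.156218-0.089943i ; Δ = -0.000027-0.000293i
  [+5]  conj(Y_{8,5})(Ω₁) = -0.000117+0.000046i ; Y_{8,5}(Ω₂) = +0.201507+0.154143i ; Δ = -0.000031-0.000009i
  [+6]  conj(Y_{8,6})(Ω₁) = -0.000001-0.000007i ; Y_{8,6}(Ω₂) = +0.319792+0.318644i ; Δ = +0.000002-0.000003i
  [+7]  conj(Y_{8,7})(Ω₁) = +0.000000+0.000000i ; Y_{8,7}(Ω₂) = +0.203661+0.264266i ; Δ = +0.000000+0.000000i
  [+8]  conj(Y_{8,8})(Ω₁) = -0.000000+0.000000i ; Y_{8,8}(Ω₂) = +0.065349+0.112564i ; Δ = -0.000000+0.000000i
Accumulated sum -0.082856+0.000000i; after 4π/(2l+1) scaling, -0.061247+0.000000i ⇒ P_8 = -0.061247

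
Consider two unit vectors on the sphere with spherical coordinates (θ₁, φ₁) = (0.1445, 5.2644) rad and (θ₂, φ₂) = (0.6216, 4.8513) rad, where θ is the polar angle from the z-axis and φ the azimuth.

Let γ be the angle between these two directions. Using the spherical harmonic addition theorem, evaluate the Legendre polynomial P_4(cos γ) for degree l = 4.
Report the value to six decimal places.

0.101493

Addition theorem: P_4(cos γ) = (4π/9) Σ_m Y*_{lm}(Ω₁) Y_{lm}(Ω₂), m = −4…4:
  term(m=-4) = -0.00000 + 0.00001j   from Y*(Ω₁)=-0.00011 + 0.00015j, Y(Ω₂)=0.04324 - 0.02684j
  term(m=-3) = 0.00024 + 0.00070j   from Y*(Ω₁)=-0.00368 - 0.00031j, Y(Ω₂)=-0.08134 - 0.18375j
  term(m=-2) = 0.01132 + 0.01229j   from Y*(Ω₁)=-0.01828 - 0.03627j, Y(Ω₂)=-0.39559 + 0.11282j
  term(m=-1) = 0.08668 + 0.03800j   from Y*(Ω₁)=0.13628 - 0.22127j, Y(Ω₂)=0.05043 + 0.36070j
  term(m=+0) = -0.12381 + 0.00000j   from Y*(Ω₁)=0.76014 + 0.00000j, Y(Ω₂)=-0.16287 + 0.00000j
  term(m=+1) = 0.08668 - 0.03800j   from Y*(Ω₁)=-0.13628 - 0.22127j, Y(Ω₂)=-0.05043 + 0.36070j
  term(m=+2) = 0.01132 - 0.01229j   from Y*(Ω₁)=-0.01828 + 0.03627j, Y(Ω₂)=-0.39559 - 0.11282j
  term(m=+3) = 0.00024 - 0.00070j   from Y*(Ω₁)=0.00368 - 0.00031j, Y(Ω₂)=0.08134 - 0.18375j
  term(m=+4) = -0.00000 - 0.00001j   from Y*(Ω₁)=-0.00011 - 0.00015j, Y(Ω₂)=0.04324 + 0.02684j
Accumulated sum 0.07269 + 0.00000j; after 4π/(2l+1) scaling, 0.10149 + 0.00000j ⇒ P_4 = 0.101493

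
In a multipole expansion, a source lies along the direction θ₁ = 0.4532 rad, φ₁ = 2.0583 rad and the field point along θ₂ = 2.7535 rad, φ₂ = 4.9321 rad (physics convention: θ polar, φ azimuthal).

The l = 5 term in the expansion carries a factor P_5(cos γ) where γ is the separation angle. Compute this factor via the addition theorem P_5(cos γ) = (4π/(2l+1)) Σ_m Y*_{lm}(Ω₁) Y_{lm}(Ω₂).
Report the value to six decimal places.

-0.882979

Term-by-term m-sum for l=5 (normalisation 4π/11 = 1.142397):
  term(m=-5) = -0.000006-0.000026i   from Y*(Ω₁)=-0.004835-0.005693i, Y(Ω₂)=+0.003208+0.001638i
  term(m=-4) = -0.000647-0.001186i   from Y*(Ω₁)=-0.017953+0.045051i, Y(Ω₂)=-0.017776+0.021453i
  term(m=-3) = -0.015916-0.016499i   from Y*(Ω₁)=+0.181135-0.019691i, Y(Ω₂)=-0.077054-0.099461i
  term(m=-2) = -0.126272-0.074936i   from Y*(Ω₁)=-0.233561-0.344500i, Y(Ω₂)=+0.319272-0.150081i
  term(m=-1) = -0.246661-0.067680i   from Y*(Ω₁)=-0.223601+0.421742i, Y(Ω₂)=+0.116782+0.522946i
  term(m=+0) = +0.006087+0.000000i   from Y*(Ω₁)=-0.044190-0.000000i, Y(Ω₂)=-0.137755+0.000000i
  term(m=+1) = -0.246661+0.067680i   from Y*(Ω₁)=+0.223601+0.421742i, Y(Ω₂)=-0.116782+0.522946i
  term(m=+2) = -0.126272+0.074936i   from Y*(Ω₁)=-0.233561+0.344500i, Y(Ω₂)=+0.319272+0.150081i
  term(m=+3) = -0.015916+0.016499i   from Y*(Ω₁)=-0.181135-0.019691i, Y(Ω₂)=+0.077054-0.099461i
  term(m=+4) = -0.000647+0.001186i   from Y*(Ω₁)=-0.017953-0.045051i, Y(Ω₂)=-0.017776-0.021453i
  term(m=+5) = -0.000006+0.000026i   from Y*(Ω₁)=+0.004835-0.005693i, Y(Ω₂)=-0.003208+0.001638i
Total Σ_m = -0.772917-0.000000i. Multiply by 1.142397: -0.882979-0.000000i. P_5(cos γ) = -0.882979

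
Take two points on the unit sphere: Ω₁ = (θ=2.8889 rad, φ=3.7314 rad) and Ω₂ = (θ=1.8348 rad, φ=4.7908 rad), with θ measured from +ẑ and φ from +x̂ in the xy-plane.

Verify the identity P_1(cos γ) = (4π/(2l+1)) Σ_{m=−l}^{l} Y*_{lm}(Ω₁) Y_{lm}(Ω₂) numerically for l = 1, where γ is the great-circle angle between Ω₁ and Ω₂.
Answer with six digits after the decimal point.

0.370776

Term-by-term m-sum for l=1 (normalisation 4π/3 = 4.188790):
  m=-1: -0.07178 - 0.04804j × 0.02613 + 0.33250j = 0.01410 - 0.02512j  (running Σ = 0.01410 - 0.02512j)
  m=0: -0.47309 + 0.00000j × -0.12750 + 0.00000j = 0.06032 + 0.00000j  (running Σ = 0.07442 - 0.02512j)
  m=1: 0.07178 - 0.04804j × -0.02613 + 0.33250j = 0.01410 + 0.02512j  (running Σ = 0.08852 + 0.00000j)
Total Σ_m = 0.08852 + 0.00000j. Multiply by 4.188790: 0.37078 + 0.00000j. P_1(cos γ) = 0.370776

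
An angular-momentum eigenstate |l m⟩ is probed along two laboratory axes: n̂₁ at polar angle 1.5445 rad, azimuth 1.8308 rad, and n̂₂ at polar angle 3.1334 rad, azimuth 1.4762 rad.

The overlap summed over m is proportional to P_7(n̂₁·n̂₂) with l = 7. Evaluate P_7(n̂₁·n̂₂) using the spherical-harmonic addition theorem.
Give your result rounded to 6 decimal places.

0.040587

Expand P_7 via completeness: Σ_{m} conj(Y_{7,m}) at Ω₁ times Y_{7,m} at Ω₂ —
  m=-7: 0.48342 + 0.12304j × -0.00000 + 0.00000j = -0.00000 + 0.00000j  (running Σ = -0.00000 + 0.00000j)
  m=-6: -0.00053 - 0.04909j × 0.00000 + 0.00000j = 0.00000 - 0.00000j  (running Σ = 0.00000 - 0.00000j)
  m=-5: 0.34978 - 0.09710j × 0.00000 - 0.00000j = 0.00000 - 0.00000j  (running Σ = 0.00000 - 0.00000j)
  m=-4: -0.02917 - 0.04970j × -0.00000 - 0.00000j = 0.00000 + 0.00000j  (running Σ = 0.00000 + 0.00000j)
  m=-3: 0.22964 - 0.23213j × -0.00000 + 0.00000j = 0.00000 + 0.00000j  (running Σ = 0.00000 + 0.00000j)
  m=-2: -0.05324 - 0.03049j × 0.00049 + 0.00009j = -0.00002 - 0.00002j  (running Σ = -0.00002 - 0.00002j)
  m=-1: 0.08055 - 0.30278j × 0.00316 - 0.03333j = -0.00984 - 0.00364j  (running Σ = -0.00986 - 0.00366j)
  m=0: -0.06245 + 0.00000j × -1.09152 + 0.00000j = 0.06816 + 0.00000j  (running Σ = 0.05831 - 0.00366j)
  m=1: -0.08055 - 0.30278j × -0.00316 - 0.03333j = -0.00984 + 0.00364j  (running Σ = 0.04847 - 0.00002j)
  m=2: -0.05324 + 0.03049j × 0.00049 - 0.00009j = -0.00002 + 0.00002j  (running Σ = 0.04845 + 0.00000j)
  m=3: -0.22964 - 0.23213j × 0.00000 + 0.00000j = 0.00000 - 0.00000j  (running Σ = 0.04845 + 0.00000j)
  m=4: -0.02917 + 0.04970j × -0.00000 + 0.00000j = 0.00000 - 0.00000j  (running Σ = 0.04845 - 0.00000j)
  m=5: -0.34978 - 0.09710j × -0.00000 - 0.00000j = 0.00000 + 0.00000j  (running Σ = 0.04845 - 0.00000j)
  m=6: -0.00053 + 0.04909j × 0.00000 - 0.00000j = 0.00000 + 0.00000j  (running Σ = 0.04845 + 0.00000j)
  m=7: -0.48342 + 0.12304j × 0.00000 + 0.00000j = -0.00000 - 0.00000j  (running Σ = 0.04845 - 0.00000j)
Total Σ_m = 0.04845 - 0.00000j. Multiply by 0.837758: 0.04059 - 0.00000j. P_7(cos γ) = 0.040587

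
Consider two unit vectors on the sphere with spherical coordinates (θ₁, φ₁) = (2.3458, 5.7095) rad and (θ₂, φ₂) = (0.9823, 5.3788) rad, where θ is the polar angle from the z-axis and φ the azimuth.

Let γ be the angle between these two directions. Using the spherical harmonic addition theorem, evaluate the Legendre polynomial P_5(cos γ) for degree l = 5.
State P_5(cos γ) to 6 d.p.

0.280982

Expand P_5 via completeness: Σ_{m} conj(Y_{5,m}) at Ω₁ times Y_{5,m} at Ω₂ —
  m=-5: -0.08318 - 0.02330j × -0.03498 - 0.18145j = -0.00132 + 0.01591j  (running Σ = -0.00132 + 0.01591j)
  m=-4: 0.17720 + 0.20043j × -0.34664 - 0.17868j = -0.02561 - 0.10114j  (running Σ = -0.02693 - 0.08523j)
  m=-3: -0.06432 - 0.42486j × -0.32112 + 0.14667j = 0.08297 + 0.12700j  (running Σ = 0.05604 + 0.04176j)
  m=-2: -0.11659 + 0.25870j × 0.01159 - 0.04779j = 0.01101 + 0.00857j  (running Σ = 0.06705 + 0.05034j)
  m=-1: -0.15768 + 0.10189j × -0.21738 - 0.27642j = 0.06244 + 0.02144j  (running Σ = 0.12949 + 0.07177j)
  m=0: 0.34128 + 0.00000j × -0.03819 + 0.00000j = -0.01303 + 0.00000j  (running Σ = 0.11646 + 0.07177j)
  m=1: 0.15768 + 0.10189j × 0.21738 - 0.27642j = 0.06244 - 0.02144j  (running Σ = 0.17891 + 0.05034j)
  m=2: -0.11659 - 0.25870j × 0.01159 + 0.04779j = 0.01101 - 0.00857j  (running Σ = 0.18992 + 0.04176j)
  m=3: 0.06432 - 0.42486j × 0.32112 + 0.14667j = 0.08297 - 0.12700j  (running Σ = 0.27289 - 0.08523j)
  m=4: 0.17720 - 0.20043j × -0.34664 + 0.17868j = -0.02561 + 0.10114j  (running Σ = 0.24728 + 0.01591j)
  m=5: 0.08318 - 0.02330j × 0.03498 - 0.18145j = -0.00132 - 0.01591j  (running Σ = 0.24596 + 0.00000j)
Σ over m = 0.24596 + 0.00000j; ×(4π/11) → 0.28098 + 0.00000j. Real part: 0.280982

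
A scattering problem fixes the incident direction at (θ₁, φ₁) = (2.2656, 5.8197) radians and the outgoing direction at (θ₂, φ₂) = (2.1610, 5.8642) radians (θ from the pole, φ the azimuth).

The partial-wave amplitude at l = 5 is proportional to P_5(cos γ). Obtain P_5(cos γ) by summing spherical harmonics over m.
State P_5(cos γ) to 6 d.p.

Term-by-term m-sum for l=5 (normalisation 4π/11 = 1.142397):
  m=-5: Y*=-0.084320-0.091126i  Y=-0.091953+0.159072i  product +0.022249-0.005034i
  m=-4: Y*=+0.091416+0.314185i  Y=+0.040847-0.387051i  product +0.125340-0.022549i
  m=-3: Y*=+0.075638-0.414859i  Y=+0.109483+0.337321i  product +0.148222-0.019906i
  m=-2: Y*=-0.088283+0.117631i  Y=+0.030846+0.034273i  product -0.006755+0.000603i
  m=-1: Y*=-0.266342+0.133117i  Y=-0.321264-0.143077i  product +0.104612-0.004658i
  m=+0: Y*=+0.232704-0.000000i  Y=+0.041474+0.000000i  product +0.009651+0.000000i
  m=+1: Y*=+0.266342+0.133117i  Y=+0.321264-0.143077i  product +0.104612+0.004658i
  m=+2: Y*=-0.088283-0.117631i  Y=+0.030846-0.034273i  product -0.006755-0.000603i
  m=+3: Y*=-0.075638-0.414859i  Y=-0.109483+0.337321i  product +0.148222+0.019906i
  m=+4: Y*=+0.091416-0.314185i  Y=+0.040847+0.387051i  product +0.125340+0.022549i
  m=+5: Y*=+0.084320-0.091126i  Y=+0.091953+0.159072i  product +0.022249+0.005034i
Total Σ_m = +0.796986+0.000000i. Multiply by 1.142397: +0.910475+0.000000i. P_5(cos γ) = 0.910475

0.910475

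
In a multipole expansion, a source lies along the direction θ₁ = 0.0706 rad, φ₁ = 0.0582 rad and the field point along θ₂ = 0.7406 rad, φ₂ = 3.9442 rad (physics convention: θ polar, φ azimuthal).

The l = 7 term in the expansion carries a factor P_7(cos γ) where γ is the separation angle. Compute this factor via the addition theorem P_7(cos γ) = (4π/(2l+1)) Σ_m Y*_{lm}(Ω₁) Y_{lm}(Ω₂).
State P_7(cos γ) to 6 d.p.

0.146283

Summing Y*_{l m}(θ₁,φ₁)·Y_{l m}(θ₂,φ₂) over m ∈ [−7, 7]; prefactor 4π/(2·7+1) = 0.837758:
  m=-7: +0.000000+0.000000i × -0.025054-0.019643i = -0.000000-0.000000i  (running Σ = -0.000000-0.000000i)
  m=-6: +0.000000+0.000000i × +0.013430+0.129606i = -0.000000+0.000000i  (running Σ = -0.000000+0.000000i)
  m=-5: +0.000007+0.000002i × +0.200886-0.238815i = +0.000002-0.000001i  (running Σ = +0.000002-0.000001i)
  m=-4: +0.000175+0.000042i × -0.457118+0.031516i = -0.000081-0.000013i  (running Σ = -0.000079-0.000015i)
  m=-3: +0.003018+0.000532i × +0.239288+0.215773i = +0.000607+0.000779i  (running Σ = +0.000528+0.000764i)
  m=-2: +0.036352+0.004251i × +0.004500+0.130692i = -0.000392+0.004770i  (running Σ = +0.000136+0.005534i)
  m=-1: +0.278299+0.016215i × +0.269530-0.278971i = +0.079534-0.073267i  (running Σ = +0.079670-0.067733i)
  m=0: +1.017614-0.000000i × +0.015009+0.000000i = +0.015274+0.000000i  (running Σ = +0.094943-0.067733i)
  m=1: -0.278299+0.016215i × -0.269530-0.278971i = +0.079534+0.073267i  (running Σ = +0.174477+0.005534i)
  m=2: +0.036352-0.004251i × +0.004500-0.130692i = -0.000392-0.004770i  (running Σ = +0.174085+0.000764i)
  m=3: -0.003018+0.000532i × -0.239288+0.215773i = +0.000607-0.000779i  (running Σ = +0.174692-0.000015i)
  m=4: +0.000175-0.000042i × -0.457118-0.031516i = -0.000081+0.000013i  (running Σ = +0.174611-0.000001i)
  m=5: -0.000007+0.000002i × -0.200886-0.238815i = +0.000002+0.000001i  (running Σ = +0.174613+0.000000i)
  m=6: +0.000000-0.000000i × +0.013430-0.129606i = -0.000000-0.000000i  (running Σ = +0.174613-0.000000i)
  m=7: -0.000000+0.000000i × +0.025054-0.019643i = -0.000000+0.000000i  (running Σ = +0.174613-0.000000i)
Σ over m = +0.174613-0.000000i; ×(4π/15) → +0.146283-0.000000i. Real part: 0.146283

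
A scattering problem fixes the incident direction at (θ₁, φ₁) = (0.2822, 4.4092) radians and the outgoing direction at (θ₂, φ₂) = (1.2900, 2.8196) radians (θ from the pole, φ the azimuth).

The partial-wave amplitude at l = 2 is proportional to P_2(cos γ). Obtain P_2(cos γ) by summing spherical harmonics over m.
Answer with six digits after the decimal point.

-0.397718

Addition theorem: P_2(cos γ) = (4π/5) Σ_m Y*_{lm}(Ω₁) Y_{lm}(Ω₂), m = −2…2:
  m=-2: Y*=-0.02461 + 0.01707j  Y=0.28518 + 0.21410j  product -0.01067 - 0.00040j
  m=-1: Y*=-0.06169 - 0.19720j  Y=-0.19513 - 0.06510j  product -0.00080 + 0.04250j
  m=+0: Y*=0.55741 + 0.00000j  Y=-0.24273 + 0.00000j  product -0.13530 + 0.00000j
  m=+1: Y*=0.06169 - 0.19720j  Y=0.19513 - 0.06510j  product -0.00080 - 0.04250j
  m=+2: Y*=-0.02461 - 0.01707j  Y=0.28518 - 0.21410j  product -0.01067 + 0.00040j
Σ over m = -0.15825 - 0.00000j; ×(4π/5) → -0.39772 - 0.00000j. Real part: -0.397718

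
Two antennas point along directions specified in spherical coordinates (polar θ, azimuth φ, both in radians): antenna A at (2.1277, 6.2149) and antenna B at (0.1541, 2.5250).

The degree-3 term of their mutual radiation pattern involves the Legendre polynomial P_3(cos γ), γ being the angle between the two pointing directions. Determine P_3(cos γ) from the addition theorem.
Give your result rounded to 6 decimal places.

Addition theorem: P_3(cos γ) = (4π/7) Σ_m Y*_{lm}(Ω₁) Y_{lm}(Ω₂), m = −3…3:
  [-3]  conj(Y_{3,-3})(Ω₁) = 0.24989 - 0.05192j ; Y_{3,-3}(Ω₂) = 0.00042 - 0.00145j ; Δ = 0.00003 - 0.00038j
  [-2]  conj(Y_{3,-2})(Ω₁) = -0.38564 + 0.05300j ; Y_{3,-2}(Ω₂) = 0.00788 + 0.02245j ; Δ = -0.00423 - 0.00824j
  [-1]  conj(Y_{3,-1})(Ω₁) = 0.10863 - 0.00743j ; Y_{3,-1}(Ω₂) = -0.15711 - 0.11136j ; Δ = -0.01789 - 0.01093j
  [+0]  conj(Y_{3,0})(Ω₁) = 0.31621 + 0.00000j ; Y_{3,0}(Ω₂) = 0.69407 + 0.00000j ; Δ = 0.21947 + 0.00000j
  [+1]  conj(Y_{3,1})(Ω₁) = -0.10863 - 0.00743j ; Y_{3,1}(Ω₂) = 0.15711 - 0.11136j ; Δ = -0.01789 + 0.01093j
  [+2]  conj(Y_{3,2})(Ω₁) = -0.38564 - 0.05300j ; Y_{3,2}(Ω₂) = 0.00788 - 0.02245j ; Δ = -0.00423 + 0.00824j
  [+3]  conj(Y_{3,3})(Ω₁) = -0.24989 - 0.05192j ; Y_{3,3}(Ω₂) = -0.00042 - 0.00145j ; Δ = 0.00003 + 0.00038j
Σ over m = 0.17528 + 0.00000j; ×(4π/7) → 0.31466 + 0.00000j. Real part: 0.314665

0.314665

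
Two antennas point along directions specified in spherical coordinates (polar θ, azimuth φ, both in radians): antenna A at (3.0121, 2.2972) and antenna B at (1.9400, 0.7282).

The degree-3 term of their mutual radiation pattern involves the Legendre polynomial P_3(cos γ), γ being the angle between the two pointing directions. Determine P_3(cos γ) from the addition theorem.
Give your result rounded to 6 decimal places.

Addition theorem: P_3(cos γ) = (4π/7) Σ_m Y*_{lm}(Ω₁) Y_{lm}(Ω₂), m = −3…3:
  [-3]  conj(Y_{3,-3})(Ω₁) = 0.00074 + 0.00051j ; Y_{3,-3}(Ω₂) = -0.19493 - 0.27666j ; Δ = -0.00000 - 0.00030j
  [-2]  conj(Y_{3,-2})(Ω₁) = 0.00199 + 0.01678j ; Y_{3,-2}(Ω₂) = -0.03662 + 0.31868j ; Δ = -0.00542 + 0.00002j
  [-1]  conj(Y_{3,-1})(Ω₁) = -0.10856 + 0.12219j ; Y_{3,-1}(Ω₂) = -0.07848 + 0.06998j ; Δ = -0.00003 - 0.01719j
  [+0]  conj(Y_{3,0})(Ω₁) = -0.70925 + 0.00000j ; Y_{3,0}(Ω₂) = 0.31632 + 0.00000j ; Δ = -0.22435 + 0.00000j
  [+1]  conj(Y_{3,1})(Ω₁) = 0.10856 + 0.12219j ; Y_{3,1}(Ω₂) = 0.07848 + 0.06998j ; Δ = -0.00003 + 0.01719j
  [+2]  conj(Y_{3,2})(Ω₁) = 0.00199 - 0.01678j ; Y_{3,2}(Ω₂) = -0.03662 - 0.31868j ; Δ = -0.00542 - 0.00002j
  [+3]  conj(Y_{3,3})(Ω₁) = -0.00074 + 0.00051j ; Y_{3,3}(Ω₂) = 0.19493 - 0.27666j ; Δ = -0.00000 + 0.00030j
Σ over m = -0.23526 + 0.00000j; ×(4π/7) → -0.42233 + 0.00000j. Real part: -0.422330

-0.422330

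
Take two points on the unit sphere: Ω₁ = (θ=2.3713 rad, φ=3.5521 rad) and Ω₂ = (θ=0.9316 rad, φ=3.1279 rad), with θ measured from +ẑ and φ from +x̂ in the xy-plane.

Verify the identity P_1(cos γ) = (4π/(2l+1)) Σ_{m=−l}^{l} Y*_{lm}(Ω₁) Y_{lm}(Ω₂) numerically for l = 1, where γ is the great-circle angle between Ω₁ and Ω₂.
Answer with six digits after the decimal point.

Term-by-term m-sum for l=1 (normalisation 4π/3 = 4.188790):
  term(m=-1) = 0.06080 + 0.02746j   from Y*(Ω₁)=-0.22060 - 0.09601j, Y(Ω₂)=-0.27726 - 0.00380j
  term(m=+0) = -0.10221 + 0.00000j   from Y*(Ω₁)=-0.35067 + 0.00000j, Y(Ω₂)=0.29148 + 0.00000j
  term(m=+1) = 0.06080 - 0.02746j   from Y*(Ω₁)=0.22060 - 0.09601j, Y(Ω₂)=0.27726 - 0.00380j
Accumulated sum 0.01938 + 0.00000j; after 4π/(2l+1) scaling, 0.08119 + 0.00000j ⇒ P_1 = 0.081188

0.081188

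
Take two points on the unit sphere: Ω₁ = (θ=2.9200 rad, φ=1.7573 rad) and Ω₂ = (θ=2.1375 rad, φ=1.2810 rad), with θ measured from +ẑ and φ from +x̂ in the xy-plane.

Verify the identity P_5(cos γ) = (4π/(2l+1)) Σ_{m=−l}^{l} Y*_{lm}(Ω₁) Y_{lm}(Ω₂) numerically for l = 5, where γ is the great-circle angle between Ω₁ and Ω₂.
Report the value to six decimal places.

-0.346491

Expand P_5 via completeness: Σ_{m} conj(Y_{5,m}) at Ω₁ times Y_{5,m} at Ω₂ —
  m=-5: Y*=-0.00019 + 0.00014j  Y=0.19692 - 0.02411j  product -0.00003 + 0.00003j
  m=-4: Y*=-0.00245 - 0.00227j  Y=-0.15972 - 0.36586j  product -0.00044 + 0.00126j
  m=-3: Y*=0.01475 - 0.02355j  Y=-0.25296 + 0.21367j  product 0.00130 + 0.00911j
  m=-2: Y*=0.13797 + 0.05399j  Y=-0.07335 - 0.04801j  product -0.00753 - 0.01058j
  m=-1: Y*=-0.08741 + 0.46321j  Y=-0.09965 + 0.33419j  product -0.14609 - 0.07537j
  m=+0: Y*=-0.62087 + 0.00000j  Y=-0.00366 + 0.00000j  product 0.00227 + 0.00000j
  m=+1: Y*=0.08741 + 0.46321j  Y=0.09965 + 0.33419j  product -0.14609 + 0.07537j
  m=+2: Y*=0.13797 - 0.05399j  Y=-0.07335 + 0.04801j  product -0.00753 + 0.01058j
  m=+3: Y*=-0.01475 - 0.02355j  Y=0.25296 + 0.21367j  product 0.00130 - 0.00911j
  m=+4: Y*=-0.00245 + 0.00227j  Y=-0.15972 + 0.36586j  product -0.00044 - 0.00126j
  m=+5: Y*=0.00019 + 0.00014j  Y=-0.19692 - 0.02411j  product -0.00003 - 0.00003j
Total Σ_m = -0.30330 - 0.00000j. Multiply by 1.142397: -0.34649 - 0.00000j. P_5(cos γ) = -0.346491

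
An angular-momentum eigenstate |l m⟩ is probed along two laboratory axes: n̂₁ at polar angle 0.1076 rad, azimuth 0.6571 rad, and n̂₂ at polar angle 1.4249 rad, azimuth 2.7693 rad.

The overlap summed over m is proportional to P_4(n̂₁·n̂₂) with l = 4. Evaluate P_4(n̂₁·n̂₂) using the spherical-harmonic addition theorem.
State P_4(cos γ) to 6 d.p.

0.345056

Summing Y*_{l m}(θ₁,φ₁)·Y_{l m}(θ₂,φ₂) over m ∈ [−4, 4]; prefactor 4π/(2·4+1) = 1.396263:
  term(m=-4) = -0.000014-0.000021i   from Y*(Ω₁)=-0.000051+0.000029i, Y(Ω₂)=+0.034573+0.422613i
  term(m=-3) = +0.000271-0.000015i   from Y*(Ω₁)=-0.000601+0.001419i, Y(Ω₂)=-0.077275-0.158383i
  term(m=-2) = +0.002987-0.005628i   from Y*(Ω₁)=+0.005796+0.022089i, Y(Ω₂)=-0.205174-0.189074i
  term(m=-1) = +0.019800+0.032926i   from Y*(Ω₁)=+0.156747+0.120925i, Y(Ω₂)=+0.180777+0.070594i
  term(m=+0) = +0.201039+0.000000i   from Y*(Ω₁)=+0.797975-0.000000i, Y(Ω₂)=+0.251937+0.000000i
  term(m=+1) = +0.019800-0.032926i   from Y*(Ω₁)=-0.156747+0.120925i, Y(Ω₂)=-0.180777+0.070594i
  term(m=+2) = +0.002987+0.005628i   from Y*(Ω₁)=+0.005796-0.022089i, Y(Ω₂)=-0.205174+0.189074i
  term(m=+3) = +0.000271+0.000015i   from Y*(Ω₁)=+0.000601+0.001419i, Y(Ω₂)=+0.077275-0.158383i
  term(m=+4) = -0.000014+0.000021i   from Y*(Ω₁)=-0.000051-0.000029i, Y(Ω₂)=+0.034573-0.422613i
Σ over m = +0.247128+0.000000i; ×(4π/9) → +0.345056+0.000000i. Real part: 0.345056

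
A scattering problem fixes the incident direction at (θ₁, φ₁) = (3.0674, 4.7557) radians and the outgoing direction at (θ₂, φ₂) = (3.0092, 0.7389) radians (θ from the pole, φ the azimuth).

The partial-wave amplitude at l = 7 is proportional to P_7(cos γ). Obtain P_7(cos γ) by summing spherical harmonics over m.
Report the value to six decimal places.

Summing Y*_{l m}(θ₁,φ₁)·Y_{l m}(θ₂,φ₂) over m ∈ [−7, 7]; prefactor 4π/(2·7+1) = 0.837758:
  term(m=-7) = -0.00000 + 0.00000j   from Y*(Ω₁)=-0.00000 + 0.00000j, Y(Ω₂)=0.00000 + 0.00000j
  term(m=-6) = 0.00000 - 0.00000j   from Y*(Ω₁)=0.00000 + 0.00000j, Y(Ω₂)=0.00000 - 0.00001j
  term(m=-5) = 0.00000 + 0.00000j   from Y*(Ω₁)=0.00000 - 0.00001j, Y(Ω₂)=-0.00015 + 0.00009j
  term(m=-4) = -0.00000 - 0.00000j   from Y*(Ω₁)=-0.00022 - 0.00004j, Y(Ω₂)=0.00212 + 0.00040j
  term(m=-3) = 0.00006 - 0.00003j   from Y*(Ω₁)=-0.00046 + 0.00352j, Y(Ω₂)=-0.01167 - 0.01549j
  term(m=-2) = -0.00088 + 0.00482j   from Y*(Ω₁)=0.04017 + 0.00349j, Y(Ω₂)=-0.01129 + 0.12103j
  term(m=-1) = -0.08944 - 0.10715j   from Y*(Ω₁)=0.01264 - 0.29162j, Y(Ω₂)=0.35347 - 0.32203j
  term(m=+0) = 0.84863 + 0.00000j   from Y*(Ω₁)=-1.00994 + 0.00000j, Y(Ω₂)=-0.84027 + 0.00000j
  term(m=+1) = -0.08944 + 0.10715j   from Y*(Ω₁)=-0.01264 - 0.29162j, Y(Ω₂)=-0.35347 - 0.32203j
  term(m=+2) = -0.00088 - 0.00482j   from Y*(Ω₁)=0.04017 - 0.00349j, Y(Ω₂)=-0.01129 - 0.12103j
  term(m=+3) = 0.00006 + 0.00003j   from Y*(Ω₁)=0.00046 + 0.00352j, Y(Ω₂)=0.01167 - 0.01549j
  term(m=+4) = -0.00000 + 0.00000j   from Y*(Ω₁)=-0.00022 + 0.00004j, Y(Ω₂)=0.00212 - 0.00040j
  term(m=+5) = 0.00000 - 0.00000j   from Y*(Ω₁)=-0.00000 - 0.00001j, Y(Ω₂)=0.00015 + 0.00009j
  term(m=+6) = 0.00000 + 0.00000j   from Y*(Ω₁)=0.00000 - 0.00000j, Y(Ω₂)=0.00000 + 0.00001j
  term(m=+7) = -0.00000 - 0.00000j   from Y*(Ω₁)=0.00000 + 0.00000j, Y(Ω₂)=-0.00000 + 0.00000j
Total Σ_m = 0.66811 - 0.00000j. Multiply by 0.837758: 0.55971 - 0.00000j. P_7(cos γ) = 0.559712

0.559712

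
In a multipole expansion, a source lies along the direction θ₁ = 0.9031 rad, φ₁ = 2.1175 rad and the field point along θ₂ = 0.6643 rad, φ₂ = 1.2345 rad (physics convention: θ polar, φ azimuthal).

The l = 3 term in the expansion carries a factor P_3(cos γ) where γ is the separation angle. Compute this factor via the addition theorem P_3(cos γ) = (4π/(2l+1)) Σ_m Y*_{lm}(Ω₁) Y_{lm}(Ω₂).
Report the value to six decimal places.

0.063137

Expand P_3 via completeness: Σ_{m} conj(Y_{3,m}) at Ω₁ times Y_{3,m} at Ω₂ —
  [-3]  conj(Y_{3,-3})(Ω₁) = (0.201534, 0.013992) ; Y_{3,-3}(Ω₂) = (-0.082733, 0.052090) ; Δ = (-0.017402, 0.009340)
  [-2]  conj(Y_{3,-2})(Ω₁) = (-0.179278, -0.346566) ; Y_{3,-2}(Ω₂) = (-0.239228, -0.190541) ; Δ = (-0.023147, 0.117068)
  [-1]  conj(Y_{3,-1})(Ω₁) = (-0.120970, 0.198775) ; Y_{3,-1}(Ω₂) = (0.138046, -0.394895) ; Δ = (0.061796, 0.075211)
  [+0]  conj(Y_{3,0})(Ω₁) = (-0.250262, -0.000000) ; Y_{3,0}(Ω₂) = (0.029261, 0.000000) ; Δ = (-0.007323, -0.000000)
  [+1]  conj(Y_{3,1})(Ω₁) = (0.120970, 0.198775) ; Y_{3,1}(Ω₂) = (-0.138046, -0.394895) ; Δ = (0.061796, -0.075211)
  [+2]  conj(Y_{3,2})(Ω₁) = (-0.179278, 0.346566) ; Y_{3,2}(Ω₂) = (-0.239228, 0.190541) ; Δ = (-0.023147, -0.117068)
  [+3]  conj(Y_{3,3})(Ω₁) = (-0.201534, 0.013992) ; Y_{3,3}(Ω₂) = (0.082733, 0.052090) ; Δ = (-0.017402, -0.009340)
Accumulated sum (0.035170, 0.000000); after 4π/(2l+1) scaling, (0.063137, 0.000000) ⇒ P_3 = 0.063137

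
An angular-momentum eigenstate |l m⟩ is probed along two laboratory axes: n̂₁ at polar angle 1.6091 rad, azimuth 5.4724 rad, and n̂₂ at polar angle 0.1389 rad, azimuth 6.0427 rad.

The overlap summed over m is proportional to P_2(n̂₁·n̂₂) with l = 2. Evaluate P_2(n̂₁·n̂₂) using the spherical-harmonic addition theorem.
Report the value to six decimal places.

-0.490749

Term-by-term m-sum for l=2 (normalisation 4π/5 = 2.513274):
  m=-2: Y*=-0.01958 - 0.38521j  Y=0.00656 + 0.00343j  product 0.00119 - 0.00260j
  m=-1: Y*=-0.02037 + 0.02143j  Y=0.10288 + 0.02523j  product -0.00264 + 0.00169j
  m=+0: Y*=-0.31400 + 0.00000j  Y=0.61265 + 0.00000j  product -0.19237 + 0.00000j
  m=+1: Y*=0.02037 + 0.02143j  Y=-0.10288 + 0.02523j  product -0.00264 - 0.00169j
  m=+2: Y*=-0.01958 + 0.38521j  Y=0.00656 - 0.00343j  product 0.00119 + 0.00260j
Total Σ_m = -0.19526 + 0.00000j. Multiply by 2.513274: -0.49075 + 0.00000j. P_2(cos γ) = -0.490749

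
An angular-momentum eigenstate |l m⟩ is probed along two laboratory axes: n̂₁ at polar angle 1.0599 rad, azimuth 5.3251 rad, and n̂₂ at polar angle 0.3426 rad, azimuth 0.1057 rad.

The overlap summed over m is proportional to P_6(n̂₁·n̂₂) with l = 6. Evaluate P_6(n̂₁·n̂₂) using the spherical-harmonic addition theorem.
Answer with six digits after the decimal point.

0.165235

Summing Y*_{l m}(θ₁,φ₁)·Y_{l m}(θ₂,φ₂) over m ∈ [−6, 6]; prefactor 4π/(2·6+1) = 0.966644:
  term(m=-6) = (0.000147, -0.000015)   from Y*(Ω₁)=(0.183128, 0.108451), Y(Ω₂)=(0.000559, -0.000411)
  term(m=-5) = (0.001589, 0.002290)   from Y*(Ω₁)=(0.032218, 0.412010), Y(Ω₂)=(0.005824, -0.003400)
  term(m=-4) = (-0.005916, 0.012023)   from Y*(Ω₁)=(-0.259515, 0.214514), Y(Ω₂)=(0.036294, -0.016330)
  term(m=-3) = (0.012285, -0.000612)   from Y*(Ω₁)=(0.075464, 0.020669), Y(Ω₂)=(0.149369, -0.049019)
  term(m=-2) = (0.075064, 0.120592)   from Y*(Ω₁)=(0.118905, 0.330478), Y(Ω₂)=(0.395433, -0.084863)
  term(m=-1) = (-0.013869, 0.024969)   from Y*(Ω₁)=(-0.028917, 0.041137), Y(Ω₂)=(0.564858, -0.059929)
  term(m=+0) = (0.032337, 0.000000)   from Y*(Ω₁)=(0.334056, -0.000000), Y(Ω₂)=(0.096800, 0.000000)
  term(m=+1) = (-0.013869, -0.024969)   from Y*(Ω₁)=(0.028917, 0.041137), Y(Ω₂)=(-0.564858, -0.059929)
  term(m=+2) = (0.075064, -0.120592)   from Y*(Ω₁)=(0.118905, -0.330478), Y(Ω₂)=(0.395433, 0.084863)
  term(m=+3) = (0.012285, 0.000612)   from Y*(Ω₁)=(-0.075464, 0.020669), Y(Ω₂)=(-0.149369, -0.049019)
  term(m=+4) = (-0.005916, -0.012023)   from Y*(Ω₁)=(-0.259515, -0.214514), Y(Ω₂)=(0.036294, 0.016330)
  term(m=+5) = (0.001589, -0.002290)   from Y*(Ω₁)=(-0.032218, 0.412010), Y(Ω₂)=(-0.005824, -0.003400)
  term(m=+6) = (0.000147, 0.000015)   from Y*(Ω₁)=(0.183128, -0.108451), Y(Ω₂)=(0.000559, 0.000411)
Σ over m = (0.170937, 0.000000); ×(4π/13) → (0.165235, 0.000000). Real part: 0.165235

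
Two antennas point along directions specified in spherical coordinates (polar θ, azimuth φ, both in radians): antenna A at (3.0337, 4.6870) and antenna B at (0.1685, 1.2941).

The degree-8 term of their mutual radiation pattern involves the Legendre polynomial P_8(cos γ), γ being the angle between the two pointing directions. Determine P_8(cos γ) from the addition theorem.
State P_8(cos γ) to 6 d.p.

Term-by-term m-sum for l=8 (normalisation 4π/17 = 0.739198):
  [-8]  conj(Y_{8,-8})(Ω₁) = 0.00000 - 0.00000j ; Y_{8,-8}(Ω₂) = -0.00000 + 0.00000j ; Δ = -0.00000 + 0.00000j
  [-7]  conj(Y_{8,-7})(Ω₁) = -0.00000 - 0.00000j ; Y_{8,-7}(Ω₂) = -0.00001 - 0.00000j ; Δ = -0.00000 + 0.00000j
  [-6]  conj(Y_{8,-6})(Ω₁) = -0.00001 + 0.00000j ; Y_{8,-6}(Ω₂) = 0.00001 - 0.00011j ; Δ = 0.00000 + 0.00000j
  [-5]  conj(Y_{8,-5})(Ω₁) = 0.00002 + 0.00014j ; Y_{8,-5}(Ω₂) = 0.00121 - 0.00023j ; Δ = 0.00000 + 0.00000j
  [-4]  conj(Y_{8,-4})(Ω₁) = 0.00176 - 0.00018j ; Y_{8,-4}(Ω₂) = 0.00445 + 0.00888j ; Δ = 0.00001 + 0.00001j
  [-3]  conj(Y_{8,-3})(Ω₁) = -0.00127 - 0.01665j ; Y_{8,-3}(Ω₂) = -0.04367 + 0.03993j ; Δ = 0.00072 + 0.00068j
  [-2]  conj(Y_{8,-2})(Ω₁) = -0.11205 + 0.00569j ; Y_{8,-2}(Ω₂) = -0.21048 - 0.13003j ; Δ = 0.02433 + 0.01337j
  [-1]  conj(Y_{8,-1})(Ω₁) = 0.01216 + 0.47886j ; Y_{8,-1}(Ω₂) = 0.17425 - 0.61361j ; Δ = 0.29595 + 0.07598j
  [+0]  conj(Y_{8,0})(Ω₁) = 0.93176 + 0.00000j ; Y_{8,0}(Ω₂) = 0.63987 + 0.00000j ; Δ = 0.59620 + 0.00000j
  [+1]  conj(Y_{8,1})(Ω₁) = -0.01216 + 0.47886j ; Y_{8,1}(Ω₂) = -0.17425 - 0.61361j ; Δ = 0.29595 - 0.07598j
  [+2]  conj(Y_{8,2})(Ω₁) = -0.11205 - 0.00569j ; Y_{8,2}(Ω₂) = -0.21048 + 0.13003j ; Δ = 0.02433 - 0.01337j
  [+3]  conj(Y_{8,3})(Ω₁) = 0.00127 - 0.01665j ; Y_{8,3}(Ω₂) = 0.04367 + 0.03993j ; Δ = 0.00072 - 0.00068j
  [+4]  conj(Y_{8,4})(Ω₁) = 0.00176 + 0.00018j ; Y_{8,4}(Ω₂) = 0.00445 - 0.00888j ; Δ = 0.00001 - 0.00001j
  [+5]  conj(Y_{8,5})(Ω₁) = -0.00002 + 0.00014j ; Y_{8,5}(Ω₂) = -0.00121 - 0.00023j ; Δ = 0.00000 - 0.00000j
  [+6]  conj(Y_{8,6})(Ω₁) = -0.00001 - 0.00000j ; Y_{8,6}(Ω₂) = 0.00001 + 0.00011j ; Δ = 0.00000 - 0.00000j
  [+7]  conj(Y_{8,7})(Ω₁) = 0.00000 - 0.00000j ; Y_{8,7}(Ω₂) = 0.00001 - 0.00000j ; Δ = -0.00000 - 0.00000j
  [+8]  conj(Y_{8,8})(Ω₁) = 0.00000 + 0.00000j ; Y_{8,8}(Ω₂) = -0.00000 - 0.00000j ; Δ = -0.00000 - 0.00000j
Accumulated sum 1.23821 - 0.00000j; after 4π/(2l+1) scaling, 0.91528 - 0.00000j ⇒ P_8 = 0.915284

0.915284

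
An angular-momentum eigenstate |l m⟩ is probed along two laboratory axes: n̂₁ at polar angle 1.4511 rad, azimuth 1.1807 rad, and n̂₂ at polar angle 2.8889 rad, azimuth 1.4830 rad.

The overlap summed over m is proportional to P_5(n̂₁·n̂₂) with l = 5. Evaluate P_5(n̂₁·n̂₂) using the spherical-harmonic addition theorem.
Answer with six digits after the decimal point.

Expand P_5 via completeness: Σ_{m} conj(Y_{5,m}) at Ω₁ times Y_{5,m} at Ω₂ —
  [-5]  conj(Y_{5,-5})(Ω₁) = 0.41587 - 0.16595j ; Y_{5,-5}(Ω₂) = 0.00019 - 0.00041j ; Δ = 0.00001 - 0.00020j
  [-4]  conj(Y_{5,-4})(Ω₁) = 0.00177 - 0.17029j ; Y_{5,-4}(Ω₂) = -0.00521 - 0.00191j ; Δ = -0.00033 + 0.00088j
  [-3]  conj(Y_{5,-3})(Ω₁) = 0.27177 + 0.11506j ; Y_{5,-3}(Ω₂) = -0.01047 + 0.03882j ; Δ = -0.00731 + 0.00935j
  [-2]  conj(Y_{5,-2})(Ω₁) = 0.13573 - 0.13432j ; Y_{5,-2}(Ω₂) = 0.18305 + 0.03248j ; Δ = 0.02921 - 0.02018j
  [-1]  conj(Y_{5,-1})(Ω₁) = 0.09730 + 0.23665j ; Y_{5,-1}(Ω₂) = 0.04446 - 0.50507j ; Δ = 0.12385 - 0.03862j
  [+0]  conj(Y_{5,0})(Ω₁) = 0.19572 + 0.00000j ; Y_{5,0}(Ω₂) = -0.53740 + 0.00000j ; Δ = -0.10518 + 0.00000j
  [+1]  conj(Y_{5,1})(Ω₁) = -0.09730 + 0.23665j ; Y_{5,1}(Ω₂) = -0.04446 - 0.50507j ; Δ = 0.12385 + 0.03862j
  [+2]  conj(Y_{5,2})(Ω₁) = 0.13573 + 0.13432j ; Y_{5,2}(Ω₂) = 0.18305 - 0.03248j ; Δ = 0.02921 + 0.02018j
  [+3]  conj(Y_{5,3})(Ω₁) = -0.27177 + 0.11506j ; Y_{5,3}(Ω₂) = 0.01047 + 0.03882j ; Δ = -0.00731 - 0.00935j
  [+4]  conj(Y_{5,4})(Ω₁) = 0.00177 + 0.17029j ; Y_{5,4}(Ω₂) = -0.00521 + 0.00191j ; Δ = -0.00033 - 0.00088j
  [+5]  conj(Y_{5,5})(Ω₁) = -0.41587 - 0.16595j ; Y_{5,5}(Ω₂) = -0.00019 - 0.00041j ; Δ = 0.00001 + 0.00020j
Σ over m = 0.18566 + 0.00000j; ×(4π/11) → 0.21210 + 0.00000j. Real part: 0.212101

0.212101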